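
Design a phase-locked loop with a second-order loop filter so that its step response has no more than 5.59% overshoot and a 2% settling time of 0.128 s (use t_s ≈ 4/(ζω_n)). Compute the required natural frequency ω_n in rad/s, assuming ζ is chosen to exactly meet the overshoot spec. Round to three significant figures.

ω_n ≈ 46.2 rad/s

Inverting the overshoot relation: ζ = |ln 0.0559|/√(π² + ln²0.0559) = 0.676.
From t_s ≈ 4/(ζω_n): ω_n = 4/(ζ·t_s) = 4/(0.676·0.128) = 46.2 rad/s.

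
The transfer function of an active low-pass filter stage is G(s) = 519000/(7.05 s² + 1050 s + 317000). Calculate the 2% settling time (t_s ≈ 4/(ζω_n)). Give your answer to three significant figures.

t_s ≈ 0.0537 s

Dividing through by 7.05: denominator becomes s² + 148.9 s + 44960.
So ω_n = √44960 = 212 rad/s and ζ = 148.9/(2·212) = 0.351.
t_s ≈ 4/(ζω_n) = 0.0537 s.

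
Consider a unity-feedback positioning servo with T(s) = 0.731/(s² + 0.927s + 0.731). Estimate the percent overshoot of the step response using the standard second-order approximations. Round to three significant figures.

ω_n = √0.731 = 0.855 rad/s; ζ = 0.927/(2·0.855) = 0.542.
%OS = 100 e^{−πζ/√(1−ζ²)} with ζ = 0.542 gives 13.2%.

%OS ≈ 13.2%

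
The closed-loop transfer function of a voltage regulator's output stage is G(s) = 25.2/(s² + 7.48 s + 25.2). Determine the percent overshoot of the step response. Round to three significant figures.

%OS ≈ 2.99%

ω_n = √25.2 = 5.02 rad/s; ζ = 7.48/(2·5.02) = 0.745.
Overshoot: exp(−π·0.745/√(1−0.745²)) = 0.0299, i.e. 2.99%.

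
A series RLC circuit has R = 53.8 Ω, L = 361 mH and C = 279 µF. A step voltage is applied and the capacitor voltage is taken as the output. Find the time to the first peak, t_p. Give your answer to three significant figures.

For a series RLC circuit (capacitor voltage as output), ω_n = 1/√(LC) = 1/√(361 mH · 279 µF) = 99.6 rad/s.
ζ = (R/2)·√(C/L) = (53.8/2)·√(279 µF/361 mH) = 0.748.
The damped frequency ω_d = ω_n√(1−ζ²) = 66.2 rad/s. t_p = π/ω_d = 0.0475 s.

t_p ≈ 0.0475 s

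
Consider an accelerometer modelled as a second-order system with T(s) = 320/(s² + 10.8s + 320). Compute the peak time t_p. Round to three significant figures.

ω_n = √320 = 17.9 rad/s; ζ = 10.8/(2·17.9) = 0.302.
The damped frequency ω_d = ω_n√(1−ζ²) = 17.1 rad/s. Then t_p = π/ω_d = 0.184 s.

t_p ≈ 0.184 s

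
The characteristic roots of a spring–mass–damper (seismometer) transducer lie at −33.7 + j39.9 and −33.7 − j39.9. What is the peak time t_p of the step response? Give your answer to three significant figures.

t_p = π/ω_d with ω_d = 39.9 (the imaginary part), so t_p = 0.0787 s.

t_p ≈ 0.0787 s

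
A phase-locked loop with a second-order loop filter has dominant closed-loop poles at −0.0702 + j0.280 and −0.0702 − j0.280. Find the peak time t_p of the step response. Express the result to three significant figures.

t_p ≈ 11.2 s

t_p = π/ω_d with ω_d = 0.280 (the imaginary part), so t_p = 11.2 s.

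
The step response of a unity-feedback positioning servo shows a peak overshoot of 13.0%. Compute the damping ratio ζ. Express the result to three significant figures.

ζ ≈ 0.545

Inverting the overshoot relation: ζ = |ln 0.130|/√(π² + ln²0.130) = 0.545.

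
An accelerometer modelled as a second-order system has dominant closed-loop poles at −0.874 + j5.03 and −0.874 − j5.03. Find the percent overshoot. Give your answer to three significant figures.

With σ = 0.874, ω_d = 5.03: ω_n = √(σ²+ω_d²) = 5.11 rad/s, ζ = σ/ω_n = 0.171.
%OS = 100·exp(−πζ/√(1−ζ²)) = 57.9%.

%OS ≈ 57.9%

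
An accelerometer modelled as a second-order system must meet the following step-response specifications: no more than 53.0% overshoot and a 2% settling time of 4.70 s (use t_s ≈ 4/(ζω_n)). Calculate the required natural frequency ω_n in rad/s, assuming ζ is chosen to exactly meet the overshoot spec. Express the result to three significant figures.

ω_n ≈ 4.30 rad/s

Inverting the overshoot relation: ζ = |ln 0.530|/√(π² + ln²0.530) = 0.198.
From t_s ≈ 4/(ζω_n): ω_n = 4/(ζ·t_s) = 4/(0.198·4.70) = 4.30 rad/s.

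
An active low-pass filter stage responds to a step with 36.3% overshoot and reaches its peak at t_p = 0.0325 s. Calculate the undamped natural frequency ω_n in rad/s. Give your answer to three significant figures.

ω_n ≈ 102 rad/s

The overshoot fixes ζ = −ln(OS)/√(π²+ln²(OS)) = 0.307.
From t_p = π/ω_d, ω_d = π/0.0325 = 96.7 rad/s, so ω_n = ω_d/√(1−ζ²) = 102 rad/s.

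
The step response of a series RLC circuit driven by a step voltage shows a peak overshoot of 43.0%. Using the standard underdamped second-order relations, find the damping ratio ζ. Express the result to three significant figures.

ζ ≈ 0.259

Inverting the overshoot relation: ζ = |ln 0.430|/√(π² + ln²0.430) = 0.259.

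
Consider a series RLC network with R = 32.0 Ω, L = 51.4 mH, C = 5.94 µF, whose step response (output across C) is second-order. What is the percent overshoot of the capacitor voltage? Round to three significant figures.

For a series RLC circuit (capacitor voltage as output), ω_n = 1/√(LC) = 1/√(51.4 mH · 5.94 µF) = 1810 rad/s.
ζ = (R/2)·√(C/L) = (32.0/2)·√(5.94 µF/51.4 mH) = 0.172.
Overshoot: exp(−π·0.172/√(1−0.172²)) = 0.578, i.e. 57.8%.

%OS ≈ 57.8%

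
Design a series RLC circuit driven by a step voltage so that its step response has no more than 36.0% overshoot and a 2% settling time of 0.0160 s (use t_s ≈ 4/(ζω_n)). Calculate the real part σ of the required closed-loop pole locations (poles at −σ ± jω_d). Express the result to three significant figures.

The settling-time spec alone fixes σ = ζω_n = 4/t_s = 4/0.0160 = 250.
(Overshoot then fixes ζ = 0.309 and hence ω_d = σ·√(1−ζ²)/ζ = 769 rad/s.)

σ ≈ 250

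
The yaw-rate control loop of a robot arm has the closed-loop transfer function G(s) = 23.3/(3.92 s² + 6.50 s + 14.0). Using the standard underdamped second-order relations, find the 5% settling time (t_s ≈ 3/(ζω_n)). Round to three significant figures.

Dividing through by 3.92: denominator becomes s² + 1.658 s + 3.571.
So ω_n = √3.571 = 1.89 rad/s and ζ = 1.658/(2·1.89) = 0.439.
t_s ≈ 3/(ζω_n) = 3.62 s.

t_s ≈ 3.62 s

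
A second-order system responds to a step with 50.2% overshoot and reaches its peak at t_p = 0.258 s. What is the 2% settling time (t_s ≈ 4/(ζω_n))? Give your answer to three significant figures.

ζ from %OS: ζ = |ln 0.502|/√(π²+ln²0.502) = 0.214.
From t_p = π/ω_d, ω_d = π/0.258 = 12.2 rad/s, so ω_n = ω_d/√(1−ζ²) = 12.5 rad/s.
t_s ≈ 4/(ζω_n) = 4/(0.214·12.5) = 1.50 s.

t_s ≈ 1.50 s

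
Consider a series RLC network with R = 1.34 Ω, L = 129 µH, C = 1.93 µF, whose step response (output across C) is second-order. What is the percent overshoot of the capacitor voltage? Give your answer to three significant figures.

%OS ≈ 77.2%

For a series RLC circuit (capacitor voltage as output), ω_n = 1/√(LC) = 1/√(129 µH · 1.93 µF) = 63400 rad/s.
ζ = (R/2)·√(C/L) = (1.34/2)·√(1.93 µF/129 µH) = 0.0820.
%OS = 100·exp(−πζ/√(1−ζ²)) = 77.2%.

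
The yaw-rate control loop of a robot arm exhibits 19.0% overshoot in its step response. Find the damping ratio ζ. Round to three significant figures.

ζ = −ln(OS)/√(π² + (ln OS)²). With OS = 0.190, ln OS = −1.661 and ζ = 1.661/3.554 = 0.467.

ζ ≈ 0.467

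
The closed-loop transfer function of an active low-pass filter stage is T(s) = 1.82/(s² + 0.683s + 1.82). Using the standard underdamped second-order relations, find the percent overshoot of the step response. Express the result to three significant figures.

%OS ≈ 44.0%

ω_n = √1.82 = 1.35 rad/s; ζ = 0.683/(2·1.35) = 0.253.
%OS = 100 e^{−πζ/√(1−ζ²)} with ζ = 0.253 gives 44.0%.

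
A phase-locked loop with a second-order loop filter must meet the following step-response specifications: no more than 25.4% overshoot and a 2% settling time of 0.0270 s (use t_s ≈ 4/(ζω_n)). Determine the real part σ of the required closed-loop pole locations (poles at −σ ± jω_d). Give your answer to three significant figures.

The settling-time spec alone fixes σ = ζω_n = 4/t_s = 4/0.0270 = 148.
(Overshoot then fixes ζ = 0.400 and hence ω_d = σ·√(1−ζ²)/ζ = 340 rad/s.)

σ ≈ 148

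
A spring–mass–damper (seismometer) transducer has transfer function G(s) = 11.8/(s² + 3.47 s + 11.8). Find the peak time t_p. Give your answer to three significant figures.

t_p ≈ 1.06 s

ω_n = √11.8 = 3.44 rad/s; ζ = 3.47/(2·3.44) = 0.505.
ω_d = ω_n√(1−ζ²) = 2.96 rad/s. Then t_p = π/ω_d = 1.06 s.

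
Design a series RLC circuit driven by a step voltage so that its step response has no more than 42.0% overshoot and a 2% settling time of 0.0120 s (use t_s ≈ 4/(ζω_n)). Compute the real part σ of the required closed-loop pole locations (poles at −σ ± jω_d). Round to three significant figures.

The settling-time spec alone fixes σ = ζω_n = 4/t_s = 4/0.0120 = 333.
(Overshoot then fixes ζ = 0.266 and hence ω_d = σ·√(1−ζ²)/ζ = 1210 rad/s.)

σ ≈ 333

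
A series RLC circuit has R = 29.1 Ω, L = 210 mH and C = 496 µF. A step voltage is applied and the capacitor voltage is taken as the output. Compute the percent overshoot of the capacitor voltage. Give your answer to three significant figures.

%OS ≈ 4.32%

For a series RLC circuit (capacitor voltage as output), ω_n = 1/√(LC) = 1/√(210 mH · 496 µF) = 98.0 rad/s.
ζ = (R/2)·√(C/L) = (29.1/2)·√(496 µF/210 mH) = 0.707.
%OS = 100·exp(−πζ/√(1−ζ²)) = 4.32%.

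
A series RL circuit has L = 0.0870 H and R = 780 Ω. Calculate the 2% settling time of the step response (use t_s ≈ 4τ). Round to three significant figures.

t_s ≈ 0.000446 s

τ = L/R = 0.0870/780 = 0.000112 s.
t_s ≈ 4τ = 0.000446 s.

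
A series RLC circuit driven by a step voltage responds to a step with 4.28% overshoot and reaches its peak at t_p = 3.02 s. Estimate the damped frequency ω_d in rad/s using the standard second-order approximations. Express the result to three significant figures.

t_p = π/ω_d, so ω_d = π/3.02 = 1.04 rad/s.

ω_d ≈ 1.04 rad/s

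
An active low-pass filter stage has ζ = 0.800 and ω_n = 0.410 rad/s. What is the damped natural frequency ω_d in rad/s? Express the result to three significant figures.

ω_d = ω_n√(1−ζ²) = 0.410·√0.360 = 0.246 rad/s.

ω_d ≈ 0.246 rad/s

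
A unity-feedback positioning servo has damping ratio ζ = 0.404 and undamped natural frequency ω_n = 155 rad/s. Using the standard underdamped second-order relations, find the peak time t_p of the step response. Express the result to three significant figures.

t_p ≈ 0.0222 s

The damped frequency is ω_d = ω_n√(1−ζ²) = 155·√(1−0.163) = 142 rad/s.
Peak time t_p = π/ω_d = π/142 = 0.0222 s.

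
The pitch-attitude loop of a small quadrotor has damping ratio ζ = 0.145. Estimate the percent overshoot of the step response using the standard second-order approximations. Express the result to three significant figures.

%OS ≈ 63.1%

For an underdamped second-order system, %OS = 100·exp(−πζ/√(1−ζ²)).
πζ/√(1−ζ²) = π·0.145/√(1−0.0210) = 0.4604, so %OS = 100·e^(−0.4604) = 63.1%.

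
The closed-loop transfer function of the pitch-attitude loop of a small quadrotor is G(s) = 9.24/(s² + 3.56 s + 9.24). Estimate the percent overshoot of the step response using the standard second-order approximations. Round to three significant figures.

%OS ≈ 10.3%

ω_n = √9.24 = 3.04 rad/s; ζ = 3.56/(2·3.04) = 0.586.
Overshoot: exp(−π·0.586/√(1−0.586²)) = 0.103, i.e. 10.3%.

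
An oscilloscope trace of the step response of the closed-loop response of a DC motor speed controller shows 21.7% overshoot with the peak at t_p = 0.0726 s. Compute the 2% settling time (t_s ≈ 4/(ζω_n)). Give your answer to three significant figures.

The overshoot fixes ζ = −ln(OS)/√(π²+ln²(OS)) = 0.437.
From t_p = π/ω_d, ω_d = π/0.0726 = 43.3 rad/s, so ω_n = ω_d/√(1−ζ²) = 48.1 rad/s.
t_s ≈ 4/(ζω_n) = 4/(0.437·48.1) = 0.190 s.

t_s ≈ 0.190 s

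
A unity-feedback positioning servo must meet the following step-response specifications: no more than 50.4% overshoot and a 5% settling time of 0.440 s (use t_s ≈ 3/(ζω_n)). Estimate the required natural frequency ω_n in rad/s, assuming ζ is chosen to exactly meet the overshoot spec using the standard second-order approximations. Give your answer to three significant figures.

ζ = −ln(OS)/√(π² + (ln OS)²). With OS = 0.504, ln OS = −0.6852 and ζ = 0.6852/3.215 = 0.213.
From t_s ≈ 3/(ζω_n): ω_n = 3/(ζ·t_s) = 3/(0.213·0.440) = 32.0 rad/s.

ω_n ≈ 32.0 rad/s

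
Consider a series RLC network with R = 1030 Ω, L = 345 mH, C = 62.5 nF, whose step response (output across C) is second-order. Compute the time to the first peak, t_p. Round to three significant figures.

For a series RLC circuit (capacitor voltage as output), ω_n = 1/√(LC) = 1/√(345 mH · 62.5 nF) = 6810 rad/s.
ζ = (R/2)·√(C/L) = (1030/2)·√(62.5 nF/345 mH) = 0.219.
ω_d = ω_n√(1−ζ²) = 6640 rad/s. t_p = π/ω_d = 0.000473 s.

t_p ≈ 0.000473 s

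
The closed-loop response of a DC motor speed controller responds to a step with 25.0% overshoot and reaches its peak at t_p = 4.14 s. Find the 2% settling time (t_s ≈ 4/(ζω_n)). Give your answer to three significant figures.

t_s ≈ 11.9 s

ζ from %OS: ζ = |ln 0.250|/√(π²+ln²0.250) = 0.404.
t_p = π/ω_d ⇒ ω_d = 0.759 rad/s; then ω_n = ω_d/√(1−ζ²) = 0.829 rad/s.
t_s ≈ 4/(ζω_n) = 4/(0.404·0.829) = 11.9 s.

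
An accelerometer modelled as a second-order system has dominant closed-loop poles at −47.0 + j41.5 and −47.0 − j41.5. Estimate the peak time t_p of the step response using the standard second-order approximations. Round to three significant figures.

t_p = π/ω_d with ω_d = 41.5 (the imaginary part), so t_p = 0.0757 s.

t_p ≈ 0.0757 s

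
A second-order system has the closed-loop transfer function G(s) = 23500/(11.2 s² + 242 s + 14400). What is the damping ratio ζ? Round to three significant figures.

ζ ≈ 0.301

Dividing through by 11.2: denominator becomes s² + 21.61 s + 1286.
So ω_n = √1286 = 35.9 rad/s and ζ = 21.61/(2·35.9) = 0.301.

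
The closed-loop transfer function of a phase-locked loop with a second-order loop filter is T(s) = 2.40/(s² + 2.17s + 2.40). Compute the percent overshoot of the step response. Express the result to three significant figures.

%OS ≈ 4.58%

Comparing the denominator to s² + 2ζω_n s + ω_n²: ω_n = √2.40 = 1.55 rad/s, and 2ζω_n = 2.17 so ζ = 2.17/(2·1.55) = 0.700.
%OS = 100 e^{−πζ/√(1−ζ²)} with ζ = 0.700 gives 4.58%.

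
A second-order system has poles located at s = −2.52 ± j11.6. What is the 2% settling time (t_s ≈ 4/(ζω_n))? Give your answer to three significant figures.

For poles at −σ ± jω_d, ζω_n = σ = 2.52, so t_s ≈ 4/σ = 1.59 s.

t_s ≈ 1.59 s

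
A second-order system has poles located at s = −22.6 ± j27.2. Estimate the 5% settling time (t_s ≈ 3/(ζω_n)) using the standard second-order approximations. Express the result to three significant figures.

t_s ≈ 0.133 s

For poles at −σ ± jω_d, ζω_n = σ = 22.6, so t_s ≈ 3/σ = 0.133 s.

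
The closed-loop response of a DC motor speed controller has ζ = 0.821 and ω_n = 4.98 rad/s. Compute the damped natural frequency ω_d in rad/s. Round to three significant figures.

ω_d = ω_n√(1−ζ²) = 4.98·√0.326 = 2.84 rad/s.

ω_d ≈ 2.84 rad/s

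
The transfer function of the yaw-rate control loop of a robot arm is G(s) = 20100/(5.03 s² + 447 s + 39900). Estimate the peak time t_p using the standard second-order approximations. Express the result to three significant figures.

t_p ≈ 0.0407 s

Dividing through by 5.03: denominator becomes s² + 88.87 s + 7932.
So ω_n = √7932 = 89.1 rad/s and ζ = 88.87/(2·89.1) = 0.499.
ω_d = ω_n√(1−ζ²) = 77.2 rad/s. t_p = π/ω_d = 0.0407 s.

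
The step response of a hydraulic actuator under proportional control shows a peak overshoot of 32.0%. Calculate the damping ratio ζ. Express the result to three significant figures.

Inverting the overshoot relation: ζ = |ln 0.320|/√(π² + ln²0.320) = 0.341.

ζ ≈ 0.341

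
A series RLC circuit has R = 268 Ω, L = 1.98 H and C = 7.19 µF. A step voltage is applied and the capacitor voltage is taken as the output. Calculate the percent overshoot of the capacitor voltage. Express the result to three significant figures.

For a series RLC circuit (capacitor voltage as output), ω_n = 1/√(LC) = 1/√(1.98 H · 7.19 µF) = 265 rad/s.
ζ = (R/2)·√(C/L) = (268/2)·√(7.19 µF/1.98 H) = 0.255.
Overshoot: exp(−π·0.255/√(1−0.255²)) = 0.436, i.e. 43.6%.

%OS ≈ 43.6%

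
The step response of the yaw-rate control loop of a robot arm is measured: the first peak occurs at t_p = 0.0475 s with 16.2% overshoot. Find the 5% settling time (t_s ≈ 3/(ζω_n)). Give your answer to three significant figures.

ζ from %OS: ζ = |ln 0.162|/√(π²+ln²0.162) = 0.501.
From t_p = π/ω_d, ω_d = π/0.0475 = 66.1 rad/s, so ω_n = ω_d/√(1−ζ²) = 76.4 rad/s.
t_s ≈ 3/(ζω_n) = 3/(0.501·76.4) = 0.0783 s.

t_s ≈ 0.0783 s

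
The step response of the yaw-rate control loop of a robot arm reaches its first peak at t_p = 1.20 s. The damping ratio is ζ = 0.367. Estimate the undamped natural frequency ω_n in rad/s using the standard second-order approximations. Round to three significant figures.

Peak time t_p = π/ω_d, so ω_d = π/t_p = π/1.20 = 2.62 rad/s.
ω_n = ω_d/√(1−ζ²) = 2.62/√0.865 = 2.81 rad/s.

ω_n ≈ 2.81 rad/s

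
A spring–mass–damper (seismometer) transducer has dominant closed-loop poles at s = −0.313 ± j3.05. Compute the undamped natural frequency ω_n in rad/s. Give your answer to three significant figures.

ω_n ≈ 3.07 rad/s

|pole| = ω_n = √(0.313² + 3.05²) = 3.07 rad/s; ζ = cos θ = σ/ω_n = 0.102.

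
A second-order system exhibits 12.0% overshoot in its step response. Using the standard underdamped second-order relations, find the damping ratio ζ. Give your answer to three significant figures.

From %OS = 100·exp(−πζ/√(1−ζ²)), invert to get ζ = −ln(OS)/√(π² + ln²(OS)) with OS = 0.120.
−ln 0.120 = 2.120, so ζ = 2.120/√(π² + 4.496) = 0.559.

ζ ≈ 0.559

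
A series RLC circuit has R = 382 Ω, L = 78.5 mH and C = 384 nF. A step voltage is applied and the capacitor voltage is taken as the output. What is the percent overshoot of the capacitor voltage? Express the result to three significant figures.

For a series RLC circuit (capacitor voltage as output), ω_n = 1/√(LC) = 1/√(78.5 mH · 384 nF) = 5760 rad/s.
ζ = (R/2)·√(C/L) = (382/2)·√(384 nF/78.5 mH) = 0.422.
Overshoot: exp(−π·0.422/√(1−0.422²)) = 0.231, i.e. 23.1%.

%OS ≈ 23.1%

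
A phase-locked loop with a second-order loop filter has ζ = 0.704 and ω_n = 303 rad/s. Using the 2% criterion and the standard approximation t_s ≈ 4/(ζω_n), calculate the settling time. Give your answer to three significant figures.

t_s ≈ 4/(ζω_n) = 4/(0.704 × 303) = 0.0188 s.

t_s ≈ 0.0188 s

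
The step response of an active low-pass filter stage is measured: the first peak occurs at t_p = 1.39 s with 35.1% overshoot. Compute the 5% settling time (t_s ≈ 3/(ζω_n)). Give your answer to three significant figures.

The overshoot fixes ζ = −ln(OS)/√(π²+ln²(OS)) = 0.316.
t_p = π/ω_d ⇒ ω_d = 2.26 rad/s; then ω_n = ω_d/√(1−ζ²) = 2.38 rad/s.
t_s ≈ 3/(ζω_n) = 3/(0.316·2.38) = 3.98 s.

t_s ≈ 3.98 s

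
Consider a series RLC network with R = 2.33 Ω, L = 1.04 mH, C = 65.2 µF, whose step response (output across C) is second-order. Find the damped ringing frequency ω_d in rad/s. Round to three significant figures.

For a series RLC circuit (capacitor voltage as output), ω_n = 1/√(LC) = 1/√(1.04 mH · 65.2 µF) = 3840 rad/s.
ζ = (R/2)·√(C/L) = (2.33/2)·√(65.2 µF/1.04 mH) = 0.292.
ω_d = ω_n√(1−ζ²) = 3670 rad/s.

ω_d ≈ 3670 rad/s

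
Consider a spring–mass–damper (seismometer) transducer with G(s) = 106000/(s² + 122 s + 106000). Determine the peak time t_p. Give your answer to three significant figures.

Matching coefficients with s² + 2ζω_n s + ω_n² gives ω_n² = 106000 ⇒ ω_n = 326 rad/s, and ζ = 122/(2ω_n) = 0.187.
ω_d = 326·√(1 − 0.187²) = 320 rad/s. Then t_p = π/ω_d = 0.00982 s.

t_p ≈ 0.00982 s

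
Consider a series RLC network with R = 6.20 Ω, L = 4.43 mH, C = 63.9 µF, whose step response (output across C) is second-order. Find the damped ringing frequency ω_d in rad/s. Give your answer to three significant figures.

ω_d ≈ 1740 rad/s

For a series RLC circuit (capacitor voltage as output), ω_n = 1/√(LC) = 1/√(4.43 mH · 63.9 µF) = 1880 rad/s.
ζ = (R/2)·√(C/L) = (6.20/2)·√(63.9 µF/4.43 mH) = 0.372.
ω_d = 1880·√(1 − 0.372²) = 1740 rad/s.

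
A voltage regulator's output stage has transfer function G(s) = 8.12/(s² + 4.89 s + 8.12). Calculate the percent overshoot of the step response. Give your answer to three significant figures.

Comparing the denominator to s² + 2ζω_n s + ω_n²: ω_n = √8.12 = 2.85 rad/s, and 2ζω_n = 4.89 so ζ = 4.89/(2·2.85) = 0.858.
%OS = 100 e^{−πζ/√(1−ζ²)} with ζ = 0.858 gives 0.526%.

%OS ≈ 0.526%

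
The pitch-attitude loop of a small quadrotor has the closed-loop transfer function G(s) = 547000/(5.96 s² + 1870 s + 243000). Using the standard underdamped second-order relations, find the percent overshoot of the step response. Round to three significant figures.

Dividing through by 5.96: denominator becomes s² + 313.8 s + 40770.
So ω_n = √40770 = 202 rad/s and ζ = 313.8/(2·202) = 0.777.
%OS = 100 e^{−πζ/√(1−ζ²)} with ζ = 0.777 gives 2.07%.

%OS ≈ 2.07%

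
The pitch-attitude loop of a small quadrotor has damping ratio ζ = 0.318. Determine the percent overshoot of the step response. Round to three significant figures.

%OS ≈ 34.9%

For an underdamped second-order system, %OS = 100·exp(−πζ/√(1−ζ²)).
πζ/√(1−ζ²) = π·0.318/√(1−0.101) = 1.054, so %OS = 100·e^(−1.054) = 34.9%.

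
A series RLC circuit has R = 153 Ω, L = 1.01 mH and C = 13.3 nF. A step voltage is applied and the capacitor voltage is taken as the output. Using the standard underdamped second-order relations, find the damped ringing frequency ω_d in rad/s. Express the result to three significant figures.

ω_d ≈ 262000 rad/s

For a series RLC circuit (capacitor voltage as output), ω_n = 1/√(LC) = 1/√(1.01 mH · 13.3 nF) = 273000 rad/s.
ζ = (R/2)·√(C/L) = (153/2)·√(13.3 nF/1.01 mH) = 0.278.
The damped frequency ω_d = ω_n√(1−ζ²) = 262000 rad/s.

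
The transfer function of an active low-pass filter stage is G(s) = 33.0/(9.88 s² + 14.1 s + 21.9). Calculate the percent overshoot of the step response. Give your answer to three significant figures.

Dividing through by 9.88: denominator becomes s² + 1.427 s + 2.217.
So ω_n = √2.217 = 1.49 rad/s and ζ = 1.427/(2·1.49) = 0.479.
%OS = 100·exp(−πζ/√(1−ζ²)) = 18.0%.

%OS ≈ 18.0%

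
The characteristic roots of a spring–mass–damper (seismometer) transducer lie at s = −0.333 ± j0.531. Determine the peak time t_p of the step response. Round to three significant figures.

t_p ≈ 5.92 s

t_p = π/ω_d with ω_d = 0.531 (the imaginary part), so t_p = 5.92 s.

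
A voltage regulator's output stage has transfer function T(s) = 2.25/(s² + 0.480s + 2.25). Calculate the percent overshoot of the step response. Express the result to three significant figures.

%OS ≈ 60.1%

ω_n = √2.25 = 1.50 rad/s; ζ = 0.480/(2·1.50) = 0.160.
%OS = 100 e^{−πζ/√(1−ζ²)} with ζ = 0.160 gives 60.1%.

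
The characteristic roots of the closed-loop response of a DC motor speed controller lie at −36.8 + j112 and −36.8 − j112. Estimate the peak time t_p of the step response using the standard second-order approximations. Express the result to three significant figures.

t_p ≈ 0.0280 s

t_p = π/ω_d with ω_d = 112 (the imaginary part), so t_p = 0.0280 s.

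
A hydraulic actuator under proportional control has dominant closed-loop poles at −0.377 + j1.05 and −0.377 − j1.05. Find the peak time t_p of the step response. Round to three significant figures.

t_p ≈ 2.99 s

t_p = π/ω_d with ω_d = 1.05 (the imaginary part), so t_p = 2.99 s.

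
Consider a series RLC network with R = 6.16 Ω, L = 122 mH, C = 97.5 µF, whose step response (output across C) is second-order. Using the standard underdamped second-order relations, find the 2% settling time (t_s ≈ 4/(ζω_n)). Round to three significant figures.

t_s ≈ 0.158 s

For a series RLC circuit (capacitor voltage as output), ω_n = 1/√(LC) = 1/√(122 mH · 97.5 µF) = 290 rad/s.
ζ = (R/2)·√(C/L) = (6.16/2)·√(97.5 µF/122 mH) = 0.0871.
t_s ≈ 4/(ζω_n) = 0.158 s.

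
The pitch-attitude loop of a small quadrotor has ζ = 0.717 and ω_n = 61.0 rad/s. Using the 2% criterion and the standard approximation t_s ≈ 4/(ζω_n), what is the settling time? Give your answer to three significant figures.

t_s ≈ 0.0915 s

t_s ≈ 4/(ζω_n) = 4/(0.717 × 61.0) = 0.0915 s.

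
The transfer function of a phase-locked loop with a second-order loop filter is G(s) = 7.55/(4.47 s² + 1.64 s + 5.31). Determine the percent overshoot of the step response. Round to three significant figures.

%OS ≈ 58.5%

Dividing through by 4.47: denominator becomes s² + 0.3669 s + 1.188.
So ω_n = √1.188 = 1.09 rad/s and ζ = 0.3669/(2·1.09) = 0.168.
Overshoot: exp(−π·0.168/√(1−0.168²)) = 0.585, i.e. 58.5%.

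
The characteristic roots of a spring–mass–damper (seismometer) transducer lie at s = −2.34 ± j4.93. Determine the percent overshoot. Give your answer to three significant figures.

%OS ≈ 22.5%

The poles are at −σ ± jω_d with σ = 2.34 and ω_d = 4.93, so ω_n = √(σ²+ω_d²) = 5.46 rad/s and ζ = σ/ω_n = 0.429.
%OS = 100 e^{−πζ/√(1−ζ²)} with ζ = 0.429 gives 22.5%.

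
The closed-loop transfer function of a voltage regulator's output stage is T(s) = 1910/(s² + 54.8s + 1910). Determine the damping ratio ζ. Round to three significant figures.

Matching coefficients with s² + 2ζω_n s + ω_n² gives ω_n² = 1910 ⇒ ω_n = 43.7 rad/s, and ζ = 54.8/(2ω_n) = 0.627.

ζ ≈ 0.627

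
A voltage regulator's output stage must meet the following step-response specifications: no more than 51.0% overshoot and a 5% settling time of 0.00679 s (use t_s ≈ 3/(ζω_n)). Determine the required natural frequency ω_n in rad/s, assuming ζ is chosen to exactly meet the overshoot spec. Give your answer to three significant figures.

Inverting the overshoot relation: ζ = |ln 0.510|/√(π² + ln²0.510) = 0.210.
Then ω_n = 3/(ζ t_s) = 3/(0.210 × 0.00679) = 2110 rad/s.

ω_n ≈ 2110 rad/s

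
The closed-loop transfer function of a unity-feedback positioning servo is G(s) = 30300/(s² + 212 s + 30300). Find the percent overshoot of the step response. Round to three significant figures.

%OS ≈ 8.97%

ω_n = √30300 = 174 rad/s; ζ = 212/(2·174) = 0.609.
Overshoot: exp(−π·0.609/√(1−0.609²)) = 0.0897, i.e. 8.97%.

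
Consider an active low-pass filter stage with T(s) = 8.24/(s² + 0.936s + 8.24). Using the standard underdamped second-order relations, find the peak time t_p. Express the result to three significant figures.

Comparing the denominator to s² + 2ζω_n s + ω_n²: ω_n = √8.24 = 2.87 rad/s, and 2ζω_n = 0.936 so ζ = 0.936/(2·2.87) = 0.163.
The damped frequency ω_d = ω_n√(1−ζ²) = 2.83 rad/s. Then t_p = π/ω_d = 1.11 s.

t_p ≈ 1.11 s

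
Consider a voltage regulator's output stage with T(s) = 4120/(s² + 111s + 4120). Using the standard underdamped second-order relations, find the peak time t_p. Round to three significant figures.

t_p ≈ 0.0974 s

ω_n = √4120 = 64.2 rad/s; ζ = 111/(2·64.2) = 0.865.
The damped frequency ω_d = ω_n√(1−ζ²) = 32.2 rad/s. Then t_p = π/ω_d = 0.0974 s.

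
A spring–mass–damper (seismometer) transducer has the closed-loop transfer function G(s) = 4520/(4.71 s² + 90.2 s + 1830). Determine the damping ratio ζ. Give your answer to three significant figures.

ζ ≈ 0.486

Dividing through by 4.71: denominator becomes s² + 19.15 s + 388.5.
So ω_n = √388.5 = 19.7 rad/s and ζ = 19.15/(2·19.7) = 0.486.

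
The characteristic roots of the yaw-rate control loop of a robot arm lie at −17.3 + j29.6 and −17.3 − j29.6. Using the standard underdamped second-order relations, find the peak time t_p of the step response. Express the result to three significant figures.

t_p = π/ω_d with ω_d = 29.6 (the imaginary part), so t_p = 0.106 s.

t_p ≈ 0.106 s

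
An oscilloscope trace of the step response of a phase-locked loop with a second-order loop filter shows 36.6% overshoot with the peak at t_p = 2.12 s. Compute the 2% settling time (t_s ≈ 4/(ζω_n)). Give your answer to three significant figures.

The overshoot fixes ζ = −ln(OS)/√(π²+ln²(OS)) = 0.305.
t_p = π/ω_d ⇒ ω_d = 1.48 rad/s; then ω_n = ω_d/√(1−ζ²) = 1.56 rad/s.
t_s ≈ 4/(ζω_n) = 4/(0.305·1.56) = 8.44 s.

t_s ≈ 8.44 s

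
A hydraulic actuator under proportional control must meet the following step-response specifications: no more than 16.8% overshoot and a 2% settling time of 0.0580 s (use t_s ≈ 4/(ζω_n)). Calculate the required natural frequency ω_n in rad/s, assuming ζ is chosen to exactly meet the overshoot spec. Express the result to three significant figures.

ζ = −ln(OS)/√(π² + (ln OS)²). With OS = 0.168, ln OS = −1.784 and ζ = 1.784/3.613 = 0.494.
From t_s ≈ 4/(ζω_n): ω_n = 4/(ζ·t_s) = 4/(0.494·0.0580) = 140 rad/s.

ω_n ≈ 140 rad/s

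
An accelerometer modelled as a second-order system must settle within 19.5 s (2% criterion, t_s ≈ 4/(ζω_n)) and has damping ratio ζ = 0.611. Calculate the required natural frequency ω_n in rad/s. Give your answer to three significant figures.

ω_n ≈ 0.336 rad/s

Rearranging t_s ≈ 4/(ζω_n) gives ω_n = 4/(ζ·t_s) = 4/(0.611 × 19.5) = 0.336 rad/s.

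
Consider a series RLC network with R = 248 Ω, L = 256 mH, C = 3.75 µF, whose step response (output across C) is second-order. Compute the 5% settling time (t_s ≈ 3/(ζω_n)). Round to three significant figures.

For a series RLC circuit (capacitor voltage as output), ω_n = 1/√(LC) = 1/√(256 mH · 3.75 µF) = 1020 rad/s.
ζ = (R/2)·√(C/L) = (248/2)·√(3.75 µF/256 mH) = 0.475.
t_s ≈ 3/(ζω_n) = 0.00619 s.

t_s ≈ 0.00619 s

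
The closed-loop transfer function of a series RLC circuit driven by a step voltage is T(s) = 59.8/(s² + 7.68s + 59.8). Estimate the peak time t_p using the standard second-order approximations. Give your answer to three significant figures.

t_p ≈ 0.468 s

Matching coefficients with s² + 2ζω_n s + ω_n² gives ω_n² = 59.8 ⇒ ω_n = 7.73 rad/s, and ζ = 7.68/(2ω_n) = 0.497.
ω_d = 7.73·√(1 − 0.497²) = 6.71 rad/s. Then t_p = π/ω_d = 0.468 s.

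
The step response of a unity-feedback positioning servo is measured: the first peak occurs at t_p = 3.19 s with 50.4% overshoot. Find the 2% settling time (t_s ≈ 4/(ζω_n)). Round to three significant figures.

t_s ≈ 18.6 s

ζ from %OS: ζ = |ln 0.504|/√(π²+ln²0.504) = 0.213.
From t_p = π/ω_d, ω_d = π/3.19 = 0.985 rad/s, so ω_n = ω_d/√(1−ζ²) = 1.01 rad/s.
t_s ≈ 4/(ζω_n) = 4/(0.213·1.01) = 18.6 s.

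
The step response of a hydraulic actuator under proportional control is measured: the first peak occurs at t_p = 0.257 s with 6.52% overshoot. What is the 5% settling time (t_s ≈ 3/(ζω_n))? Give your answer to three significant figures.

t_s ≈ 0.282 s

From the overshoot, ζ = −ln(OS)/√(π²+ln²(OS)) = 0.656.
t_p = π/ω_d ⇒ ω_d = 12.2 rad/s; then ω_n = ω_d/√(1−ζ²) = 16.2 rad/s.
t_s ≈ 3/(ζω_n) = 3/(0.656·16.2) = 0.282 s.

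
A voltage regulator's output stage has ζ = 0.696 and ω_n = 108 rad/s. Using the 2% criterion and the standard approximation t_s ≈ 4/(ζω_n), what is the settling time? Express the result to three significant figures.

t_s ≈ 4/(ζω_n) = 4/(0.696 × 108) = 0.0532 s.

t_s ≈ 0.0532 s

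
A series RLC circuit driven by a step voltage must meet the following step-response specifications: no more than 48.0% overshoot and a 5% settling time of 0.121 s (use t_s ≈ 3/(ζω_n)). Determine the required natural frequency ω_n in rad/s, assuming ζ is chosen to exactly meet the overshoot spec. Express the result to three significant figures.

ζ = −ln(OS)/√(π² + (ln OS)²). With OS = 0.480, ln OS = −0.7340 and ζ = 0.7340/3.226 = 0.228.
Then ω_n = 3/(ζ t_s) = 3/(0.228 × 0.121) = 109 rad/s.

ω_n ≈ 109 rad/s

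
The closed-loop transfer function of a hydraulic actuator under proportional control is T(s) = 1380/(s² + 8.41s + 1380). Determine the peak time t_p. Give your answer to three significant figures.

t_p ≈ 0.0851 s

ω_n = √1380 = 37.1 rad/s; ζ = 8.41/(2·37.1) = 0.113.
ω_d = ω_n√(1−ζ²) = 36.9 rad/s. Then t_p = π/ω_d = 0.0851 s.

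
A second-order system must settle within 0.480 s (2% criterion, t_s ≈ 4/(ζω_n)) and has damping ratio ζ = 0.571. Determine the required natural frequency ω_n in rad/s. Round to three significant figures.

ω_n ≈ 14.6 rad/s

Rearranging t_s ≈ 4/(ζω_n) gives ω_n = 4/(ζ·t_s) = 4/(0.571 × 0.480) = 14.6 rad/s.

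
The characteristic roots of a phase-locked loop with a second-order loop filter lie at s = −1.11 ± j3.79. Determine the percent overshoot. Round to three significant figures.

|pole| = ω_n = √(1.11² + 3.79²) = 3.95 rad/s; ζ = cos θ = σ/ω_n = 0.281.
%OS = 100 e^{−πζ/√(1−ζ²)} with ζ = 0.281 gives 39.8%.

%OS ≈ 39.8%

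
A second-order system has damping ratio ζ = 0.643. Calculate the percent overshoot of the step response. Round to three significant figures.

For an underdamped second-order system, %OS = 100·exp(−πζ/√(1−ζ²)).
πζ/√(1−ζ²) = π·0.643/√(1−0.413) = 2.638, so %OS = 100·e^(−2.638) = 7.15%.

%OS ≈ 7.15%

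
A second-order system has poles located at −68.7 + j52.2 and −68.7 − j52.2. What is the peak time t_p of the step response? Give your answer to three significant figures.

t_p ≈ 0.0602 s

t_p = π/ω_d with ω_d = 52.2 (the imaginary part), so t_p = 0.0602 s.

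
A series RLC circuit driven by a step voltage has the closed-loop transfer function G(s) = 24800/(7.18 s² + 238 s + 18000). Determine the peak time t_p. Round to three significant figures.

t_p ≈ 0.0665 s

Dividing through by 7.18: denominator becomes s² + 33.15 s + 2507.
So ω_n = √2507 = 50.1 rad/s and ζ = 33.15/(2·50.1) = 0.331.
The damped frequency ω_d = ω_n√(1−ζ²) = 47.2 rad/s. t_p = π/ω_d = 0.0665 s.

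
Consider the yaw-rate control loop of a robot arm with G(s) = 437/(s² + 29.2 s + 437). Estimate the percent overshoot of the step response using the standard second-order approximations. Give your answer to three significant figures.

Comparing the denominator to s² + 2ζω_n s + ω_n²: ω_n = √437 = 20.9 rad/s, and 2ζω_n = 29.2 so ζ = 29.2/(2·20.9) = 0.698.
Overshoot: exp(−π·0.698/√(1−0.698²)) = 0.0466, i.e. 4.66%.

%OS ≈ 4.66%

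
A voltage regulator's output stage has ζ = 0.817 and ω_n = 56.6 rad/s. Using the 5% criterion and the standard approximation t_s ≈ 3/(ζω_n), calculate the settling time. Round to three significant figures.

t_s ≈ 0.0649 s

t_s ≈ 3/(ζω_n) = 3/(0.817 × 56.6) = 0.0649 s.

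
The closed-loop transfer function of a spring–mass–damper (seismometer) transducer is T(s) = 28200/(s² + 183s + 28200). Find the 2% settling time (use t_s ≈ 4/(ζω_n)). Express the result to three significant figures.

t_s ≈ 0.0437 s

Matching coefficients with s² + 2ζω_n s + ω_n² gives ω_n² = 28200 ⇒ ω_n = 168 rad/s, and ζ = 183/(2ω_n) = 0.545.
t_s ≈ 4/(ζω_n) = 4/(0.545·168) = 0.0437 s.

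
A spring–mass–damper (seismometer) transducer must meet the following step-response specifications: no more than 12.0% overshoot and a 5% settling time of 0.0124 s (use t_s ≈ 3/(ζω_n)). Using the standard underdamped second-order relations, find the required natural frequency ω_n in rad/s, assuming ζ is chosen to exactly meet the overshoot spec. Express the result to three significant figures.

ω_n ≈ 432 rad/s

From %OS = 100·exp(−πζ/√(1−ζ²)), invert to get ζ = −ln(OS)/√(π² + ln²(OS)) with OS = 0.120.
−ln 0.120 = 2.120, so ζ = 2.120/√(π² + 4.496) = 0.559.
Then ω_n = 3/(ζ t_s) = 3/(0.559 × 0.0124) = 432 rad/s.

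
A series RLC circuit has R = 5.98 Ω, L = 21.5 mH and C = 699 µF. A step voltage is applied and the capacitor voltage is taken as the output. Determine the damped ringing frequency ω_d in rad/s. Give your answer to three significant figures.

ω_d ≈ 217 rad/s

For a series RLC circuit (capacitor voltage as output), ω_n = 1/√(LC) = 1/√(21.5 mH · 699 µF) = 258 rad/s.
ζ = (R/2)·√(C/L) = (5.98/2)·√(699 µF/21.5 mH) = 0.539.
ω_d = ω_n√(1−ζ²) = 217 rad/s.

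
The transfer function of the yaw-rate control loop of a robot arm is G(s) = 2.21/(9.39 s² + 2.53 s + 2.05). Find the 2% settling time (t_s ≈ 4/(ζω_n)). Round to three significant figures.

t_s ≈ 29.7 s

Dividing through by 9.39: denominator becomes s² + 0.2694 s + 0.2183.
So ω_n = √0.2183 = 0.467 rad/s and ζ = 0.2694/(2·0.467) = 0.288.
t_s ≈ 4/(ζω_n) = 29.7 s.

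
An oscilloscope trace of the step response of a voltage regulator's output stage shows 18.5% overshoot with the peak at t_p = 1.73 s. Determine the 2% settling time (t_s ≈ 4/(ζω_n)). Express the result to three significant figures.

The overshoot fixes ζ = −ln(OS)/√(π²+ln²(OS)) = 0.473.
t_p = π/ω_d ⇒ ω_d = 1.82 rad/s; then ω_n = ω_d/√(1−ζ²) = 2.06 rad/s.
t_s ≈ 4/(ζω_n) = 4/(0.473·2.06) = 4.10 s.

t_s ≈ 4.10 s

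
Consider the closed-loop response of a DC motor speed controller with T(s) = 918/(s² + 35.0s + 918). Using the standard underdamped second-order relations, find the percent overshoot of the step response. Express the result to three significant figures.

ω_n = √918 = 30.3 rad/s; ζ = 35.0/(2·30.3) = 0.578.
%OS = 100·exp(−πζ/√(1−ζ²)) = 10.8%.

%OS ≈ 10.8%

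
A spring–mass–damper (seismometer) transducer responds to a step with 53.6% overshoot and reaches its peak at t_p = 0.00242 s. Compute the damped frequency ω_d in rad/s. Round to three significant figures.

t_p = π/ω_d, so ω_d = π/0.00242 = 1300 rad/s.

ω_d ≈ 1300 rad/s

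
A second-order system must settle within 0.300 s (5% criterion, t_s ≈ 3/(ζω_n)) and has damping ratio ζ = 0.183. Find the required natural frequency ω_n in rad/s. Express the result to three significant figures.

Rearranging t_s ≈ 3/(ζω_n) gives ω_n = 3/(ζ·t_s) = 3/(0.183 × 0.300) = 54.6 rad/s.

ω_n ≈ 54.6 rad/s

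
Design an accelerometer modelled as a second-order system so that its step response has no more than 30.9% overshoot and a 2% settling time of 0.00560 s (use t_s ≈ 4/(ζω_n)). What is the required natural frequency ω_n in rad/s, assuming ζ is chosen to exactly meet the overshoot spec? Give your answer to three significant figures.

ω_n ≈ 2040 rad/s

From %OS = 100·exp(−πζ/√(1−ζ²)), invert to get ζ = −ln(OS)/√(π² + ln²(OS)) with OS = 0.309.
−ln 0.309 = 1.174, so ζ = 1.174/√(π² + 1.379) = 0.350.
Then ω_n = 4/(ζ t_s) = 4/(0.350 × 0.00560) = 2040 rad/s.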